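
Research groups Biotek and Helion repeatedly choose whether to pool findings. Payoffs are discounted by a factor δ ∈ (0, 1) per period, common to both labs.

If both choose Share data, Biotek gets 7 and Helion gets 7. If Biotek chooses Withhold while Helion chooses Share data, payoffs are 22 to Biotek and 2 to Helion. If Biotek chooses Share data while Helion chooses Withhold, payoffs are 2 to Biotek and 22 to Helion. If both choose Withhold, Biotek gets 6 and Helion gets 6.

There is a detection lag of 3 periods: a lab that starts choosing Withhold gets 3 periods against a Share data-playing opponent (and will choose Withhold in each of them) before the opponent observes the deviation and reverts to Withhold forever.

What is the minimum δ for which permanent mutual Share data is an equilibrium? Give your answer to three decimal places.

The best deviation is to choose Withhold for all 3 undetected periods, earning 22 each, then 6 forever once detected.
Deviation value: 22(1−δ^3)/(1−δ) + 6δ^3/(1−δ); cooperation value: 7/(1−δ).
IC: 7 ≥ 22(1−δ^3) + 6δ^3 = 22 − 16δ^3.
So δ^3 ≥ 15/16, giving δ ≥ (15/16)^(1/3) ≈ 0.979.

0.979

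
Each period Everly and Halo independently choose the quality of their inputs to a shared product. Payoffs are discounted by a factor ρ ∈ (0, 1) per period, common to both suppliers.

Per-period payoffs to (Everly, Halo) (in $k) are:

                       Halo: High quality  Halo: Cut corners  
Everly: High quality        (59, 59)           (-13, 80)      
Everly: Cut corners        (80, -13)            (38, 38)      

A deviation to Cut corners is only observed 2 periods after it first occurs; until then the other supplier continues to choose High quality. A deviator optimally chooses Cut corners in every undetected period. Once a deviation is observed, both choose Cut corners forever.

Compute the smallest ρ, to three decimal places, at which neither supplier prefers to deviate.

0.707

The best deviation is to choose Cut corners for all 2 undetected periods, earning 80 each, then 38 forever once detected.
Deviation value: 80(1−ρ^2)/(1−ρ) + 38ρ^2/(1−ρ); cooperation value: 59/(1−ρ).
IC: 59 ≥ 80(1−ρ^2) + 38ρ^2 = 80 − 42ρ^2.
So ρ^2 ≥ 21/42 = 1/2, giving ρ ≥ (1/2)^(1/2) ≈ 0.707.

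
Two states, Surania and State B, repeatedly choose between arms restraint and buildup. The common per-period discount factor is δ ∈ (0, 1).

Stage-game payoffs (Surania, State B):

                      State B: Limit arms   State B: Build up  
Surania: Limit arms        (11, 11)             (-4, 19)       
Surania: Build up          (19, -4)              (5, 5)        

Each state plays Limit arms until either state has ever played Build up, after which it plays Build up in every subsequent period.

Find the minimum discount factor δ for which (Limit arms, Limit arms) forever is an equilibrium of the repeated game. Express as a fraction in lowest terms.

One-period gain from deviating is 19 − 11 = 8. The loss is 11 − 5 = 6 in every subsequent period, with present value 6·δ/(1−δ).
Deviation is unprofitable when 6·δ/(1−δ) ≥ 8, i.e. δ/(1−δ) ≥ 4/3.
Equivalently δ ≥ 8/(8+6) = 4/7.

4/7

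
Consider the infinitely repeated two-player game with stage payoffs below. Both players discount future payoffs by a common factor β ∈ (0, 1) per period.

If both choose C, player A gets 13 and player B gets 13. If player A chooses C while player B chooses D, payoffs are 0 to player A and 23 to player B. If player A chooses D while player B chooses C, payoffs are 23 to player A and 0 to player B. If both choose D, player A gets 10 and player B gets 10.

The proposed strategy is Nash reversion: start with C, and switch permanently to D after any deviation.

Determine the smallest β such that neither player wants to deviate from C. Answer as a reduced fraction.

10/13

Cooperation forever yields 13 each period: 13/(1−β).
Deviating yields 23 once, then 10 forever: 23 + 10β/(1−β).
No profitable deviation requires 13/(1−β) ≥ 23 + 10β/(1−β).
Multiplying by (1−β): 13 ≥ 23(1−β) + 10β = 23 − 13β.
So 13β ≥ 10, i.e. β ≥ 10/13.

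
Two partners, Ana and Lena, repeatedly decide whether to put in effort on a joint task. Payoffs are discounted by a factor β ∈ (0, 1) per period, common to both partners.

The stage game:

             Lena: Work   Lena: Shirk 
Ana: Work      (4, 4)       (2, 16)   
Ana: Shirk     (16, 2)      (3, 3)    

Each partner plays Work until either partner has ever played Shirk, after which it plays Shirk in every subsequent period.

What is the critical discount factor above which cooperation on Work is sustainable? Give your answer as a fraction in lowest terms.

4/(1−β) ≥ 16 + 3β/(1−β)
4 ≥ 16 − 13β
β ≥ 12/13.

12/13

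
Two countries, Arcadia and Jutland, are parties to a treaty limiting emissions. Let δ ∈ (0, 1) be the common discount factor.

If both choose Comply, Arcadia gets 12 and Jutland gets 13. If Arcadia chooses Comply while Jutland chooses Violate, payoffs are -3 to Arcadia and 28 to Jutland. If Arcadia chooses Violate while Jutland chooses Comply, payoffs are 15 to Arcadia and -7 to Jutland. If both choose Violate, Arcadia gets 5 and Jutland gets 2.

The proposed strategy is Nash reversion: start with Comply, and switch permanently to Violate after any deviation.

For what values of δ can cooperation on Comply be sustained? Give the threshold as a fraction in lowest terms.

Arcadia: cooperation gives 12 each period; deviation gives 15 once then 5 forever.
  12/(1−δ) ≥ 15 + 5δ/(1−δ) ⇒ δ ≥ 3/10.
Jutland: cooperation gives 13 each period; deviation gives 28 once then 2 forever.
  δ ≥ 15/26.
Both must hold, so the binding constraint is Jutland's: δ ≥ 15/26.

15/26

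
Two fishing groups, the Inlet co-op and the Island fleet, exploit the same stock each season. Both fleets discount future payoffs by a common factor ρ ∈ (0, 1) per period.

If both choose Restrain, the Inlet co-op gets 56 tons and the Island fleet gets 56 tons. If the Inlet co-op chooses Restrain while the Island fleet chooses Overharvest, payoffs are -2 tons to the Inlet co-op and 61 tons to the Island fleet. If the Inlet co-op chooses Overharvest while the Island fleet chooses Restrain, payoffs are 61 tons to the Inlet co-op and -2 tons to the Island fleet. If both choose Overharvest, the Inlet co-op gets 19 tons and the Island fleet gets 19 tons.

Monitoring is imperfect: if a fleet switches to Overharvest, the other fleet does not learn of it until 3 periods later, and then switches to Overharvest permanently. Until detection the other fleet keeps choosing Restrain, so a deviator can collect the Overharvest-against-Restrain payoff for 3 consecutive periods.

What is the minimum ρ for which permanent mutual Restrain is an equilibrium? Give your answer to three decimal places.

The best deviation is to choose Overharvest for all 3 undetected periods, earning 61 each, then 19 forever once detected.
Deviation value: 61(1−ρ^3)/(1−ρ) + 19ρ^3/(1−ρ); cooperation value: 56/(1−ρ).
IC: 56 ≥ 61(1−ρ^3) + 19ρ^3 = 61 − 42ρ^3.
So ρ^3 ≥ 5/42, giving ρ ≥ (5/42)^(1/3) ≈ 0.492.

0.492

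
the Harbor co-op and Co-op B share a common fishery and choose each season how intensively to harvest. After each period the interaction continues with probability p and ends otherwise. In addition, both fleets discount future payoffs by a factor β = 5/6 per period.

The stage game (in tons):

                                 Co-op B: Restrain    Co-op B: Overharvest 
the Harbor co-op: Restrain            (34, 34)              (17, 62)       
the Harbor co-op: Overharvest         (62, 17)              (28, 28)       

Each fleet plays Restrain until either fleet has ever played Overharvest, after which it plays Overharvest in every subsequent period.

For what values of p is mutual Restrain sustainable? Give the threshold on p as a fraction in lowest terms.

84/85

With continuation probability p and discount β, the effective per-period discount factor is βp.
Grim-trigger IC: βp ≥ (62−34)/(62−28) = 14/17.
So p ≥ (14/17)/(5/6) = 84/85.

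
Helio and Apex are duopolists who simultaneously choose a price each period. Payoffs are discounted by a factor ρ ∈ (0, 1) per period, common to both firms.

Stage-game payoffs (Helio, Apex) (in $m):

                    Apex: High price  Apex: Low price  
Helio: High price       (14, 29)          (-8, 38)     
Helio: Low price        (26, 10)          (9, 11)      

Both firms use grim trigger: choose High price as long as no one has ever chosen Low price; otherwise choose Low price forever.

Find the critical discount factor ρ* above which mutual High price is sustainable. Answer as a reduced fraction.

12/17

Helio's threshold: (26−14)/(26−9) = 12/17.
Apex's threshold: (38−29)/(38−11) = 1/3.
12/17 > 1/3, so Helio binds and ρ* = 12/17.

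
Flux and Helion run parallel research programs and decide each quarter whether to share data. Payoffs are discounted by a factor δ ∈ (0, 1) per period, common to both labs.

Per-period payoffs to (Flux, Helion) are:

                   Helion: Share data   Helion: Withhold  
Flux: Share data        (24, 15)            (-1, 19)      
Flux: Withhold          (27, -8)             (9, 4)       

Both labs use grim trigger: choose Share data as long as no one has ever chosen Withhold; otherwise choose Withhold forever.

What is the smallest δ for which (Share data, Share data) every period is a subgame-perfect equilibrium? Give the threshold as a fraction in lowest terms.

For Flux: deviation gain 27−24 = 3, per-period punishment loss 24−9 = 15. IC gives δ ≥ 3/18 = 1/6.
For Helion: gain 4, loss 11 per period, so δ ≥ 4/15.
The tighter constraint is Helion's, so cooperation needs δ ≥ 4/15.

4/15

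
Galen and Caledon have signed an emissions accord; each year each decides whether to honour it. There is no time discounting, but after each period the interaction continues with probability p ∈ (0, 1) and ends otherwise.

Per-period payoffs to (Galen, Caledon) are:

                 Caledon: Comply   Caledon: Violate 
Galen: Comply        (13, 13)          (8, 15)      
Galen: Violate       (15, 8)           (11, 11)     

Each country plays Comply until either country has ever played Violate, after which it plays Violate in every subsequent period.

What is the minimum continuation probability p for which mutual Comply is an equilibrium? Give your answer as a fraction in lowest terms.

Expected cooperation value is 13 + p·13 + p²·13 + … = 13/(1−p); deviation gives 15 + p·11/(1−p).
13 ≥ 15(1−p) + 11p ⇒ 4p ≥ 2 ⇒ p ≥ 2/4 = 1/2.

1/2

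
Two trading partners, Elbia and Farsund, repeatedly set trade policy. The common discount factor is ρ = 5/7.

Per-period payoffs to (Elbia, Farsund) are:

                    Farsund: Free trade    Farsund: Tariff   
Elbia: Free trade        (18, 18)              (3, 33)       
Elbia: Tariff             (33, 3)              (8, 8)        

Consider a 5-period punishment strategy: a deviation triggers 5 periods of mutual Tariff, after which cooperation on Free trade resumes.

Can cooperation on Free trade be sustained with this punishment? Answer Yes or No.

Yes

Comparing payoff streams over the 6 periods until play realigns: cooperate → 18(1+ρ+…+ρ^5); deviate → 33 + 8(ρ+…+ρ^5).
Cooperation is sustained iff (18−8)(ρ+…+ρ^5) ≥ 33−18.
ρ+…+ρ^5 = 5/7·(1−(5/7)^5)/(1−5/7) = 2.0352, and (33−18)/(18−8) = 1.5000.
2.0352 ≥ 1.5000, so cooperation is sustainable.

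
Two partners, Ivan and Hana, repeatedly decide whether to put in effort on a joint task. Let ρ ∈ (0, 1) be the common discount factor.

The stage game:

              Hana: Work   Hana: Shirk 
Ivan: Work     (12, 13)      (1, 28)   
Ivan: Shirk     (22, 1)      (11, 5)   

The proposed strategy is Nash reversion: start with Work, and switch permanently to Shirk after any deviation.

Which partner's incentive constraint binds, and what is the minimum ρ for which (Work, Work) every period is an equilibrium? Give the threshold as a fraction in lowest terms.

Ivan's threshold: (22−12)/(22−11) = 10/11.
Hana's threshold: (28−13)/(28−5) = 15/23.
10/11 > 15/23, so Ivan binds and ρ* = 10/11.

Ivan; ρ ≥ 10/11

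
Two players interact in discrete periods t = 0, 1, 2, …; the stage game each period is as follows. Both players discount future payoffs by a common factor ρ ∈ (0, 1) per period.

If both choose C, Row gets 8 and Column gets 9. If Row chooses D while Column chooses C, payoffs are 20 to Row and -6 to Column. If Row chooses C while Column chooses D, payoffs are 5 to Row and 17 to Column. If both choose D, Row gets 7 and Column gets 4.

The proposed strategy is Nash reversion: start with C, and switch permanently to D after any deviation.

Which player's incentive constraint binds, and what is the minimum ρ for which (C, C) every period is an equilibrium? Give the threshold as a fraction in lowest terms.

Row: cooperation gives 8 each period; deviation gives 20 once then 7 forever.
  8/(1−ρ) ≥ 20 + 7ρ/(1−ρ) ⇒ ρ ≥ 12/13.
Column: cooperation gives 9 each period; deviation gives 17 once then 4 forever.
  ρ ≥ 8/13.
Both must hold, so the binding constraint is Row's: ρ ≥ 12/13.

Row; ρ ≥ 12/13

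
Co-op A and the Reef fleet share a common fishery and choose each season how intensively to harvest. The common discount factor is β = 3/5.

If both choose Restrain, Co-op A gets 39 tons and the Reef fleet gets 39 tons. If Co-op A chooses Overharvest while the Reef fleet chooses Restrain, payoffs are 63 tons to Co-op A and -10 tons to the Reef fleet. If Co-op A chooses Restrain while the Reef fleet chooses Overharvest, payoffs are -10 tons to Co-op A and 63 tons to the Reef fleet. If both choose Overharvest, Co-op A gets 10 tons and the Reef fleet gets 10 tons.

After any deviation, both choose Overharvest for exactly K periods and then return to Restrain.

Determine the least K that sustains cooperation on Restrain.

Need Σ_{k=1}^{K} β^k ≥ (63−39)/(39−10) = 0.8276 at β = 3/5.
At K = 1 the sum is 0.6000 < 0.8276; at K = 2 it is 0.9600 ≥ 0.8276.
So the minimum punishment length is K = 2.

2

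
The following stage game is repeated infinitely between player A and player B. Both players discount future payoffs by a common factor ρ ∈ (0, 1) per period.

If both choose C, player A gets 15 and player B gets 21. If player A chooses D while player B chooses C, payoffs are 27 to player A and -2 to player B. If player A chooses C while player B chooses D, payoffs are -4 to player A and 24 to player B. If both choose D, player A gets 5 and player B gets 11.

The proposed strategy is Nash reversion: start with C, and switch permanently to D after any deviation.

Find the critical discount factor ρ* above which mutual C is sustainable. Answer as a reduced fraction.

player A's threshold: (27−15)/(27−5) = 6/11.
player B's threshold: (24−21)/(24−11) = 3/13.
6/11 > 3/13, so player A binds and ρ* = 6/11.

6/11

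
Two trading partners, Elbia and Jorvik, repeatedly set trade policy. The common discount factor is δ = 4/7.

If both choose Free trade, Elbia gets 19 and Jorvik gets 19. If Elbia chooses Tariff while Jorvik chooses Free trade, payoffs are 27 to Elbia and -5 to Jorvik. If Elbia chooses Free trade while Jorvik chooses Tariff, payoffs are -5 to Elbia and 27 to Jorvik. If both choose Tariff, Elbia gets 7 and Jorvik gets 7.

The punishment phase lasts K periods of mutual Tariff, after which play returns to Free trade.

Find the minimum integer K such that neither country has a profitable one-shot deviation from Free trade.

Need Σ_{k=1}^{K} δ^k ≥ (27−19)/(19−7) = 0.6667 at δ = 4/7.
At K = 1 the sum is 0.5714 < 0.6667; at K = 2 it is 0.8980 ≥ 0.6667.
So the minimum punishment length is K = 2.

2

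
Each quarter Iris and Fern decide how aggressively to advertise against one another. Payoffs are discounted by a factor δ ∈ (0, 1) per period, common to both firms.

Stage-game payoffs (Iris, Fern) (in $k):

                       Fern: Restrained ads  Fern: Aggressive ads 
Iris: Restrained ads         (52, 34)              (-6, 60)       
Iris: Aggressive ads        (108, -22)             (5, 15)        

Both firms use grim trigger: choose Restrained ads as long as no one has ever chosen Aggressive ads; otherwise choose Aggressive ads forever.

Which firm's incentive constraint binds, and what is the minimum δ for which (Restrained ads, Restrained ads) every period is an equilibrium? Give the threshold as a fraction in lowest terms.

Fern; δ ≥ 26/45

For Iris: deviation gain 108−52 = 56, per-period punishment loss 52−5 = 47. IC gives δ ≥ 56/103.
For Fern: gain 26, loss 19 per period, so δ ≥ 26/45.
The tighter constraint is Fern's, so cooperation needs δ ≥ 26/45.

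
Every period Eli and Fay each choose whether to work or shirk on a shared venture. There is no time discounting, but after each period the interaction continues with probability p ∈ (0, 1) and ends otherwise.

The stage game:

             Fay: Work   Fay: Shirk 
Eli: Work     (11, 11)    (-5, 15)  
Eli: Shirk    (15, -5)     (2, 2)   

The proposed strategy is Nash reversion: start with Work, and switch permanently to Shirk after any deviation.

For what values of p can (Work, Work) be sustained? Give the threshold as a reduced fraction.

Expected cooperation value is 11 + p·11 + p²·11 + … = 11/(1−p); deviation gives 15 + p·2/(1−p).
11 ≥ 15(1−p) + 2p ⇒ 13p ≥ 4 ⇒ p ≥ 4/13.

4/13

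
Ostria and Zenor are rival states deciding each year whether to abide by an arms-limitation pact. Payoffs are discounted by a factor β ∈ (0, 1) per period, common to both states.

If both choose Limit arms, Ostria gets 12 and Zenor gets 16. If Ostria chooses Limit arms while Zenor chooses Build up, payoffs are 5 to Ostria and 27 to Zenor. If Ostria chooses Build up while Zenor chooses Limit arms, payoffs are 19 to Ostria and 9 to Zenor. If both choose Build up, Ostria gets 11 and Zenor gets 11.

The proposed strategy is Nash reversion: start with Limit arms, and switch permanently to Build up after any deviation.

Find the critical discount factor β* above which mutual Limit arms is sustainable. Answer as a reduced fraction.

7/8

Ostria: cooperation gives 12 each period; deviation gives 19 once then 11 forever.
  12/(1−β) ≥ 19 + 11β/(1−β) ⇒ β ≥ 7/8.
Zenor: cooperation gives 16 each period; deviation gives 27 once then 11 forever.
  β ≥ 11/16.
Both must hold, so the binding constraint is Ostria's: β ≥ 7/8.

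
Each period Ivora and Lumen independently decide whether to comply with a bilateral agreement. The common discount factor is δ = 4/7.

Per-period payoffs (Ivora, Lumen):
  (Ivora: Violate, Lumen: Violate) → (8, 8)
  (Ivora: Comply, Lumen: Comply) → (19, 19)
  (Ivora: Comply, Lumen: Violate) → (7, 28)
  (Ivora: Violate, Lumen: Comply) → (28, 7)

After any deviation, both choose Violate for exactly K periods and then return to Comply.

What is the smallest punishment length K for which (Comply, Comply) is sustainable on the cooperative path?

IC: δ(1−δ^K)/(1−δ) ≥ (28−19)/(19−8) = 9/11.
With δ = 4/7: need 1 − δ^K ≥ 9/11·(1−4/7)/(4/7), i.e. δ^K ≤ 0.3864.
Since (4/7)^1 = 0.5714 and (4/7)^2 = 0.3265, the smallest such K is 2.

2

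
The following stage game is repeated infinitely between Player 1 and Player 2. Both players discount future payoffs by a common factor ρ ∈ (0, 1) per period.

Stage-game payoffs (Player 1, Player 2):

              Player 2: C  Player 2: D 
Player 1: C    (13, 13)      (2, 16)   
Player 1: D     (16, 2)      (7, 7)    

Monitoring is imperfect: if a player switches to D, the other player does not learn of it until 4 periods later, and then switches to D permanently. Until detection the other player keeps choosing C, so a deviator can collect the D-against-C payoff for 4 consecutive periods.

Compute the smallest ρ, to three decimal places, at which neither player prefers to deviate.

0.760

The best deviation is to choose D for all 4 undetected periods, earning 16 each, then 7 forever once detected.
Deviation value: 16(1−ρ^4)/(1−ρ) + 7ρ^4/(1−ρ); cooperation value: 13/(1−ρ).
IC: 13 ≥ 16(1−ρ^4) + 7ρ^4 = 16 − 9ρ^4.
So ρ^4 ≥ 3/9 = 1/3, giving ρ ≥ (1/3)^(1/4) ≈ 0.760.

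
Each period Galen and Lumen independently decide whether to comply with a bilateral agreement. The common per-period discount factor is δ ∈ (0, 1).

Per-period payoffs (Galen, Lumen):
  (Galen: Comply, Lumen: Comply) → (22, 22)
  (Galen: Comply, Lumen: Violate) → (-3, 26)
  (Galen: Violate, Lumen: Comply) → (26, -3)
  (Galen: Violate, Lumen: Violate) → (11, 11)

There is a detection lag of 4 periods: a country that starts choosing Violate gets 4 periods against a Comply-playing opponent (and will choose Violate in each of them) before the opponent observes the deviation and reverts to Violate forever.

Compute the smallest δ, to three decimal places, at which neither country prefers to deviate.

A deviator earns 26 for 4 periods, then 11 forever; cooperating earns 22 forever. Multiplying the IC by (1−δ):
22 ≥ 26(1−δ^4) + 11δ^4, so 15·δ^4 ≥ 4 and δ^4 ≥ 4/15.
δ ≥ (4/15)^(1/4) ≈ 0.719.

0.719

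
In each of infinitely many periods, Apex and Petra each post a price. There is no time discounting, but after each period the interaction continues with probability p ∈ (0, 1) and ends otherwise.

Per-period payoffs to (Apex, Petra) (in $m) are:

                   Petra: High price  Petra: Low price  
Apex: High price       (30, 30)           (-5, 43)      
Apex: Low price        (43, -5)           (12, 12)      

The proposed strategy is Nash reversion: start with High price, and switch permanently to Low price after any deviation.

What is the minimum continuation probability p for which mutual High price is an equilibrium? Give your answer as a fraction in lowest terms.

Expected cooperation value is 30 + p·30 + p²·30 + … = 30/(1−p); deviation gives 43 + p·12/(1−p).
30 ≥ 43(1−p) + 12p ⇒ 31p ≥ 13 ⇒ p ≥ 13/31.

13/31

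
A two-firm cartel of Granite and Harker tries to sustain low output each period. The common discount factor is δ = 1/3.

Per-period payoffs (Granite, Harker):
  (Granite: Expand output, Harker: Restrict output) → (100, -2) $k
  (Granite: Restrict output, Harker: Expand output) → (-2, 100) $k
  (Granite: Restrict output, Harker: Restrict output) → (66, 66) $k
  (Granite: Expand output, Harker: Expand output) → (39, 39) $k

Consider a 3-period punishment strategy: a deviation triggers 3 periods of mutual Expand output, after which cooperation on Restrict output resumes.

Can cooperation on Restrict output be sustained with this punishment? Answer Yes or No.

No

IC: δ+…+δ^3 ≥ (100−66)/(66−39) = 34/27.
At δ = 1/3: partial sum = 0.4815 < 1.2593. Cooperation not sustainable.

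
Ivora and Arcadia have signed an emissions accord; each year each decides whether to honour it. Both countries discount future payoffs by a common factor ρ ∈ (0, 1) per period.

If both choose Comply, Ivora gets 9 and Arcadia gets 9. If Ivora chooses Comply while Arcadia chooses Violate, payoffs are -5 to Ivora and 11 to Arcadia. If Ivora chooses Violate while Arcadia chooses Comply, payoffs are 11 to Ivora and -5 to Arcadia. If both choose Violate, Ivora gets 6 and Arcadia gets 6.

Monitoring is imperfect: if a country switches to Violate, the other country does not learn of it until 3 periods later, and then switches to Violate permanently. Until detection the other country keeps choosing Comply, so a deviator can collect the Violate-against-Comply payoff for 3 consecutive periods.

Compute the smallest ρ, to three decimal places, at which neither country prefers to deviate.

0.737

The best deviation is to choose Violate for all 3 undetected periods, earning 11 each, then 6 forever once detected.
Deviation value: 11(1−ρ^3)/(1−ρ) + 6ρ^3/(1−ρ); cooperation value: 9/(1−ρ).
IC: 9 ≥ 11(1−ρ^3) + 6ρ^3 = 11 − 5ρ^3.
So ρ^3 ≥ 2/5, giving ρ ≥ (2/5)^(1/3) ≈ 0.737.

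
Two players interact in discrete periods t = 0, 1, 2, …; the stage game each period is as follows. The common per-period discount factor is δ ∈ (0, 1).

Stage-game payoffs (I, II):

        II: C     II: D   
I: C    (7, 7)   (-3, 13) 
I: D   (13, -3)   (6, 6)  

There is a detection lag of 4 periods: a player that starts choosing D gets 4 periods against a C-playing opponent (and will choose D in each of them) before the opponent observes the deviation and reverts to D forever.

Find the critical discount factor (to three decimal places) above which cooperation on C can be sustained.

Deviating for the 4 undetected periods gains 13−7 = 6 per period over cooperation, then loses 7−6 = 1 per period forever once punishment starts.
Gain: 6(1 + δ + … + δ^3); loss: 1·δ^4/(1−δ).
No profitable deviation ⇔ 6(1−δ^4) ≤ 1·δ^4, i.e. δ^4 ≥ 6/(6+1) = 6/7.
Hence δ ≥ (6/7)^(1/4) ≈ 0.962.

0.962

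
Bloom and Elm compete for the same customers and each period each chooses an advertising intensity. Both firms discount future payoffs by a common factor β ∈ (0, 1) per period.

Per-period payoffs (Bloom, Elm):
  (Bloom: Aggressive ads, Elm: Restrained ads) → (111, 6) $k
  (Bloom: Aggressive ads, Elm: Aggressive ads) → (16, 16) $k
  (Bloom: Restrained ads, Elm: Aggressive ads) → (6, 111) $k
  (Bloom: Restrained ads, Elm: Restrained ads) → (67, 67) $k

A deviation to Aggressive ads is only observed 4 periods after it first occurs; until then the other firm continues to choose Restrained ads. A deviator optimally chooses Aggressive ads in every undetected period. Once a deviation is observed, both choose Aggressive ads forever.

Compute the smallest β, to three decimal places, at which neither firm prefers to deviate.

Deviating for the 4 undetected periods gains 111−67 = 44 per period over cooperation, then loses 67−16 = 51 per period forever once punishment starts.
Gain: 44(1 + β + … + β^3); loss: 51·β^4/(1−β).
No profitable deviation ⇔ 44(1−β^4) ≤ 51·β^4, i.e. β^4 ≥ 44/(44+51) = 44/95.
Hence β ≥ (44/95)^(1/4) ≈ 0.825.

0.825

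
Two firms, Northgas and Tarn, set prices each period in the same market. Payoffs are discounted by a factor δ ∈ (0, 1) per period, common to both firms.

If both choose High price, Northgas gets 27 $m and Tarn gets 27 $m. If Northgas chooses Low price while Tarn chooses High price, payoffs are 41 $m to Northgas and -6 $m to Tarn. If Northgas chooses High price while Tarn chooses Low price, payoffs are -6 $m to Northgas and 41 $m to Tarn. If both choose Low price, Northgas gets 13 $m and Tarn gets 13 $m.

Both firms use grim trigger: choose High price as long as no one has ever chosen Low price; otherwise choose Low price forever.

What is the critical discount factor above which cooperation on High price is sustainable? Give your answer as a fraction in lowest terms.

One-period gain from deviating is 41 − 27 = 14. The loss is 27 − 13 = 14 in every subsequent period, with present value 14·δ/(1−δ).
Deviation is unprofitable when 14·δ/(1−δ) ≥ 14, i.e. δ/(1−δ) ≥ 1.
Equivalently δ ≥ 14/(14+14) = 1/2.

1/2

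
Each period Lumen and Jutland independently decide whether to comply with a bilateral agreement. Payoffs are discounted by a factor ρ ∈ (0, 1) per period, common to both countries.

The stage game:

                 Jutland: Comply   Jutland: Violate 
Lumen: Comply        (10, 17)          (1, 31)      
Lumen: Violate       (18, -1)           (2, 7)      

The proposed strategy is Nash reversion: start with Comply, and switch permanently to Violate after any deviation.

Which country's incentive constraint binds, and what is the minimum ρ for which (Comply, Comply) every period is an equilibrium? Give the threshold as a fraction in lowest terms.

Lumen's threshold: (18−10)/(18−2) = 1/2.
Jutland's threshold: (31−17)/(31−7) = 7/12.
1/2 < 7/12, so Jutland binds and ρ* = 7/12.

Jutland; ρ ≥ 7/12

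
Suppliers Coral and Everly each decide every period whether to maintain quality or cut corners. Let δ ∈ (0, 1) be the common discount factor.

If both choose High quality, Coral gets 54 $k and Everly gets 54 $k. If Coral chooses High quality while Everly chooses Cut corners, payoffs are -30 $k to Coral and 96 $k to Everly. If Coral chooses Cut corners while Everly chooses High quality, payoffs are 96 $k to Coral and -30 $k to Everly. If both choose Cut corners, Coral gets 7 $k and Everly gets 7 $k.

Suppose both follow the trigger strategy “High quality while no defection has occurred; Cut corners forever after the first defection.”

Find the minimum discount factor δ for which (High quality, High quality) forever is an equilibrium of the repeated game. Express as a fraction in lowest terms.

42/89

Under grim trigger the critical discount factor is (T−C)/(T−P) with T = 96, C = 54, P = 7.
δ* = (96−54)/(96−7) = 42/89.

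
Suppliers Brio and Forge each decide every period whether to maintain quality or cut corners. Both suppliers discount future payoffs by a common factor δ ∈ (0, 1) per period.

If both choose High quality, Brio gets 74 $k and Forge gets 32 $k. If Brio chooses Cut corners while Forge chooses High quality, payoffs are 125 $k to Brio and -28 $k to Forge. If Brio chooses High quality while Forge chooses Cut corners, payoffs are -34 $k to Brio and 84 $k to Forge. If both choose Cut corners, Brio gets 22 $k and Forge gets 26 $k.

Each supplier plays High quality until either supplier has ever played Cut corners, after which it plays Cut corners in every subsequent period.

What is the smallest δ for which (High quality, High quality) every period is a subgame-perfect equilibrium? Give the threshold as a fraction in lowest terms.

For Brio: deviation gain 125−74 = 51, per-period punishment loss 74−22 = 52. IC gives δ ≥ 51/103.
For Forge: gain 52, loss 6 per period, so δ ≥ 52/58 = 26/29.
The tighter constraint is Forge's, so cooperation needs δ ≥ 26/29.

26/29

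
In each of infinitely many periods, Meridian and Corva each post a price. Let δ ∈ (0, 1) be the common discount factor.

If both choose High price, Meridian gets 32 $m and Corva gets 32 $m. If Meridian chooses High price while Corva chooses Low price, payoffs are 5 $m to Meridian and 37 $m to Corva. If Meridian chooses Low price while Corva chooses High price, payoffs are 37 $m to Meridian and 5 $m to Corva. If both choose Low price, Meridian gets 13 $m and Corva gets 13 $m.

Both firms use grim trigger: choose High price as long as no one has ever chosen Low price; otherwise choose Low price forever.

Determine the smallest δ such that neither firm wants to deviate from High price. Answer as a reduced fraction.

Under grim trigger the critical discount factor is (T−C)/(T−P) with T = 37, C = 32, P = 13.
δ* = (37−32)/(37−13) = 5/24.

5/24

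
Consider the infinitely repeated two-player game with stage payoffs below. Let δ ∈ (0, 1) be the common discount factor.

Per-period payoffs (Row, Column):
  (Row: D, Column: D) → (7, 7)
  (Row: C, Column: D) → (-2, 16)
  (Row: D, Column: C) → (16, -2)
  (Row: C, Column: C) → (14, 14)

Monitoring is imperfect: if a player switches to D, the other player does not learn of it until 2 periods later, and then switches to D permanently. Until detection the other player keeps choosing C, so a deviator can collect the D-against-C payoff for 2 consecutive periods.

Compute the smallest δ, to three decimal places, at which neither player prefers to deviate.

0.471

The best deviation is to choose D for all 2 undetected periods, earning 16 each, then 7 forever once detected.
Deviation value: 16(1−δ^2)/(1−δ) + 7δ^2/(1−δ); cooperation value: 14/(1−δ).
IC: 14 ≥ 16(1−δ^2) + 7δ^2 = 16 − 9δ^2.
So δ^2 ≥ 2/9, giving δ ≥ (2/9)^(1/2) ≈ 0.471.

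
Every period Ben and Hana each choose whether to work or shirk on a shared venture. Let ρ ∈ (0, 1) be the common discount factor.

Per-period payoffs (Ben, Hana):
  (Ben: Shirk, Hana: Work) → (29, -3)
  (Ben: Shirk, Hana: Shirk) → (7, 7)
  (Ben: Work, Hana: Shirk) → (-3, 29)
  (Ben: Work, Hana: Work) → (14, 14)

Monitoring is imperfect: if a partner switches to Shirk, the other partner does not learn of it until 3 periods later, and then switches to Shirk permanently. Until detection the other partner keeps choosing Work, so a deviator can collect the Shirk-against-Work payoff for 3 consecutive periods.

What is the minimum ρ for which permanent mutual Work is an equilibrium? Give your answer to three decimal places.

0.880

Deviating for the 3 undetected periods gains 29−14 = 15 per period over cooperation, then loses 14−7 = 7 per period forever once punishment starts.
Gain: 15(1 + ρ + … + ρ^2); loss: 7·ρ^3/(1−ρ).
No profitable deviation ⇔ 15(1−ρ^3) ≤ 7·ρ^3, i.e. ρ^3 ≥ 15/(15+7) = 15/22.
Hence ρ ≥ (15/22)^(1/3) ≈ 0.880.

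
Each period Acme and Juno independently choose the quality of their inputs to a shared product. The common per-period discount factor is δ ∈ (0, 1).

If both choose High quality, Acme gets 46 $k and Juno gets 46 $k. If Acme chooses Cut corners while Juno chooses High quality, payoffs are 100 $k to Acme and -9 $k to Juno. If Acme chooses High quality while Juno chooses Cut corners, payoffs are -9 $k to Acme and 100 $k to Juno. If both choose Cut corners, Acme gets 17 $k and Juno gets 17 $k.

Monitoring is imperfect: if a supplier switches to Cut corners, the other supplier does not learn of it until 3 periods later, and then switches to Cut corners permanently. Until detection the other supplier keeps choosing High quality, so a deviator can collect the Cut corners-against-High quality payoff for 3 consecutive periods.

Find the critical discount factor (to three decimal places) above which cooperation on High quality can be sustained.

0.867

A deviator earns 100 for 3 periods, then 17 forever; cooperating earns 46 forever. Multiplying the IC by (1−δ):
46 ≥ 100(1−δ^3) + 17δ^3, so 83·δ^3 ≥ 54 and δ^3 ≥ 54/83.
δ ≥ (54/83)^(1/3) ≈ 0.867.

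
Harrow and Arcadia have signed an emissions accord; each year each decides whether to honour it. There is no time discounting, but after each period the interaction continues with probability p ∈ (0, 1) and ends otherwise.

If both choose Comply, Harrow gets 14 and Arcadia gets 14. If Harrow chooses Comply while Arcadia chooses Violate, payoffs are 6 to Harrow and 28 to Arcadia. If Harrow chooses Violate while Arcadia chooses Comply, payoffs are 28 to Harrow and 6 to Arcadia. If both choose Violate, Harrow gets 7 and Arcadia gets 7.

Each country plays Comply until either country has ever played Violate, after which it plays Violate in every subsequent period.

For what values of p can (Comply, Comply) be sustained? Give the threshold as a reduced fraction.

Expected cooperation value is 14 + p·14 + p²·14 + … = 14/(1−p); deviation gives 28 + p·7/(1−p).
14 ≥ 28(1−p) + 7p ⇒ 21p ≥ 14 ⇒ p ≥ 14/21 = 2/3.

2/3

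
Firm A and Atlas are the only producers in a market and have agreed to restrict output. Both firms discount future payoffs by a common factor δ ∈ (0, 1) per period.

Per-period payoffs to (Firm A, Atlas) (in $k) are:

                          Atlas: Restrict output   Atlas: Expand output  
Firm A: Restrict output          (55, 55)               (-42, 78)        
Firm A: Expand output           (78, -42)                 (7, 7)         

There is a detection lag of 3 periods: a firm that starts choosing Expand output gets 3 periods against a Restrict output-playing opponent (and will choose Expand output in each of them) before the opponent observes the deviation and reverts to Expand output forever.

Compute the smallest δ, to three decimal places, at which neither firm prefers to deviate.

Deviating for the 3 undetected periods gains 78−55 = 23 per period over cooperation, then loses 55−7 = 48 per period forever once punishment starts.
Gain: 23(1 + δ + … + δ^2); loss: 48·δ^3/(1−δ).
No profitable deviation ⇔ 23(1−δ^3) ≤ 48·δ^3, i.e. δ^3 ≥ 23/(23+48) = 23/71.
Hence δ ≥ (23/71)^(1/3) ≈ 0.687.

0.687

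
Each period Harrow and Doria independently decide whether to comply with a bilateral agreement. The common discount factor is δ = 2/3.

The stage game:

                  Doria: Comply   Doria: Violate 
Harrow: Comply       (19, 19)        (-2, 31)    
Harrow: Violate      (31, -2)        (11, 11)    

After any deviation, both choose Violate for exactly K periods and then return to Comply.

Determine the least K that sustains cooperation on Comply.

No profitable deviation requires (19−11)(δ+…+δ^K) ≥ 31−19, i.e. δ+…+δ^K ≥ 3/2 ≈ 1.5000.
With δ = 2/3, the partial sums are K=1: 0.6667, K=2: 1.1111, K=3: 1.4074, K=4: 1.6049.
K = 4 is the first length at which the sum reaches 1.5000.

4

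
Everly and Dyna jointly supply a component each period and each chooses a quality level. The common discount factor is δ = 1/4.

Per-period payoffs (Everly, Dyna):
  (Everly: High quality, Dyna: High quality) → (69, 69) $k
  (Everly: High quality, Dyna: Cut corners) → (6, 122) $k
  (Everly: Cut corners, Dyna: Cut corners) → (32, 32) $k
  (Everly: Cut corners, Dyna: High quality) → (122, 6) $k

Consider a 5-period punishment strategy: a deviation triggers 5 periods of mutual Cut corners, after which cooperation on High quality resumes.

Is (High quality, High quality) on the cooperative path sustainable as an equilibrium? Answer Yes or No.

No

Comparing payoff streams over the 6 periods until play realigns: cooperate → 69(1+δ+…+δ^5); deviate → 122 + 32(δ+…+δ^5).
Cooperation is sustained iff (69−32)(δ+…+δ^5) ≥ 122−69.
δ+…+δ^5 = 1/4·(1−(1/4)^5)/(1−1/4) = 0.3330, and (122−69)/(69−32) = 1.4324.
0.3330 < 1.4324, so cooperation is not sustainable.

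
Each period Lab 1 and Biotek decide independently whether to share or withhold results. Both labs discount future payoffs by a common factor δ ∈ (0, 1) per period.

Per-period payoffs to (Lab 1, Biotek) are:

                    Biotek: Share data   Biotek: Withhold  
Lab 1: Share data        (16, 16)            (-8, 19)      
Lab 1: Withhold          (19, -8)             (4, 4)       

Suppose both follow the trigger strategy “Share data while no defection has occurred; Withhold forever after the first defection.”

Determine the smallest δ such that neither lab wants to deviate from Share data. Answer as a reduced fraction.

1/5

Under grim trigger the critical discount factor is (T−C)/(T−P) with T = 19, C = 16, P = 4.
δ* = (19−16)/(19−4) = 3/15 = 1/5.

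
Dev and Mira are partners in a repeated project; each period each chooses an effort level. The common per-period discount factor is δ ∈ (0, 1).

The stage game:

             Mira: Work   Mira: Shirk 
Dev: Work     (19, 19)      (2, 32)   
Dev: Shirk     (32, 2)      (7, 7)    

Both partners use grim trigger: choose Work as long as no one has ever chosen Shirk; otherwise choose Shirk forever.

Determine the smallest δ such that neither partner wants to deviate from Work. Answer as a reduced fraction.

13/25

Under grim trigger the critical discount factor is (T−C)/(T−P) with T = 32, C = 19, P = 7.
δ* = (32−19)/(32−7) = 13/25.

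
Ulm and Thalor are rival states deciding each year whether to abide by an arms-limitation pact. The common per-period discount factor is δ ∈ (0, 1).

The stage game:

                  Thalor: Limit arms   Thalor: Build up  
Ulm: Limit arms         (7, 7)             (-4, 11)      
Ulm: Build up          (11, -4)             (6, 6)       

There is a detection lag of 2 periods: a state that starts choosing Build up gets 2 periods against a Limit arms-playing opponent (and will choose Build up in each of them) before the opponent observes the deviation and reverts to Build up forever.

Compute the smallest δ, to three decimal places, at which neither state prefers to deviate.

The best deviation is to choose Build up for all 2 undetected periods, earning 11 each, then 6 forever once detected.
Deviation value: 11(1−δ^2)/(1−δ) + 6δ^2/(1−δ); cooperation value: 7/(1−δ).
IC: 7 ≥ 11(1−δ^2) + 6δ^2 = 11 − 5δ^2.
So δ^2 ≥ 4/5, giving δ ≥ (4/5)^(1/2) ≈ 0.894.

0.894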